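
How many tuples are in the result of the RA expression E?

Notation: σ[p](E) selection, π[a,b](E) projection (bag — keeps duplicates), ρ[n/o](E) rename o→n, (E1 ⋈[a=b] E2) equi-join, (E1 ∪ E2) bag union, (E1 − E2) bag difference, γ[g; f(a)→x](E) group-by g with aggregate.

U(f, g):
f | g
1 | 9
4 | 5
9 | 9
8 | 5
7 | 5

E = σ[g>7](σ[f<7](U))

Stepwise |·|:
  U → 5
  σ[f<7](U) → 2
  σ[g>7](σ[f<7](U)) → 1

|E| = 1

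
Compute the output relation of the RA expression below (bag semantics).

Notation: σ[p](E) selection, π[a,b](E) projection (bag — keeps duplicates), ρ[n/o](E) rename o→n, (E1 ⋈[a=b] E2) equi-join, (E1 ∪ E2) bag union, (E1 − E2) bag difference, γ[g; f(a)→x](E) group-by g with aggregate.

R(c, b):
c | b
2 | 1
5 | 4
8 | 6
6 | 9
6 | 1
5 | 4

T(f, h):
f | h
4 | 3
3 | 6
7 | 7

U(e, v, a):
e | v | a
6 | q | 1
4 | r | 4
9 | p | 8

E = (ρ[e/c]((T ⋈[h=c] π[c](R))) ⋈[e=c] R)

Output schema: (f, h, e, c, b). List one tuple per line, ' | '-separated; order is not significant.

Stepwise |·|:
  T → 3
  R → 6
  π[c](R) → 6
  (T ⋈[h=c] π[c](R)) → 2
  ρ[e/c]((T ⋈[h=c] π[c](R))) → 2
  R → 6
  (ρ[e/c]((T ⋈[h=c] π[c](R))) ⋈[e=c] R) → 4

== RESULT ==
f | h | e | c | b
3 | 6 | 6 | 6 | 1
3 | 6 | 6 | 6 | 1
3 | 6 | 6 | 6 | 9
3 | 6 | 6 | 6 | 9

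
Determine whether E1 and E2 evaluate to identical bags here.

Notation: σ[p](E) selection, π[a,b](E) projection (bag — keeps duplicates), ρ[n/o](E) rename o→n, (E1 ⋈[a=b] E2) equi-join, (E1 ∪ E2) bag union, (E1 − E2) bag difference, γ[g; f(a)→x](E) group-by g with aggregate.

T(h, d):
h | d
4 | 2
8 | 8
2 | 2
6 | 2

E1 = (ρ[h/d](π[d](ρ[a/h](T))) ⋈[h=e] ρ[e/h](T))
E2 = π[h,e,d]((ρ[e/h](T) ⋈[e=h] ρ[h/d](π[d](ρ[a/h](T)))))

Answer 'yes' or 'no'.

E1 subexpression sizes:
  T → 4
  ρ[a/h](T) → 4
  π[d](ρ[a/h](T)) → 4
  ρ[h/d](π[d](ρ[a/h](T))) → 4
  T → 4
  ρ[e/h](T) → 4
  (ρ[h/d](π[d](ρ[a/h](T))) ⋈[h=e] ρ[e/h](T)) → 4
E2 subexpression sizes:
  T → 4
  ρ[e/h](T) → 4
  T → 4
  ρ[a/h](T) → 4
  π[d](ρ[a/h](T)) → 4
  ρ[h/d](π[d](ρ[a/h](T))) → 4
  (ρ[e/h](T) ⋈[e=h] ρ[h/d](π[d](ρ[a/h](T)))) → 4
  π[h,e,d]((ρ[e/h](T) ⋈[e=h] ρ[h/d](π[d](ρ[a/h](T))))) → 4

E1 and E2 produce the same multiset:
h | e | d
2 | 2 | 2
2 | 2 | 2
2 | 2 | 2
8 | 8 | 8

yes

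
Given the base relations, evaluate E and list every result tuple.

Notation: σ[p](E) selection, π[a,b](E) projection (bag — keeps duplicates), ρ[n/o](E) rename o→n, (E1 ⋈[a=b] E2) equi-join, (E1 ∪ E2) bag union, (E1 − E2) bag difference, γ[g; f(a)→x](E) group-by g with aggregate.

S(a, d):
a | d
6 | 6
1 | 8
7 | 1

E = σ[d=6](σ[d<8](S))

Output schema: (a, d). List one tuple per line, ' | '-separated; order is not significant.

Row counts bottom-up:
  S → 3
  σ[d<8](S) → 2
  σ[d=6](σ[d<8](S)) → 1

== RESULT ==
a | d
6 | 6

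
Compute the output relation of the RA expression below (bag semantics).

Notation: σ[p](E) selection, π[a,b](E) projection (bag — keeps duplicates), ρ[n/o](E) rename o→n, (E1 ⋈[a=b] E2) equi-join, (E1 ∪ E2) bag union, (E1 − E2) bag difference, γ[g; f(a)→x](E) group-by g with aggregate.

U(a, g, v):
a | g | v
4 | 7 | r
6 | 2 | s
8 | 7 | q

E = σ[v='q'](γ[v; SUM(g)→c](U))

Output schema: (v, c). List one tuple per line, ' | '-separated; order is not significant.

Per-node cardinality:
  U → 3
  γ[v; SUM(g)→c](U) → 3
  σ[v='q'](γ[v; SUM(g)→c](U)) → 1

== RESULT ==
v | c
q | 7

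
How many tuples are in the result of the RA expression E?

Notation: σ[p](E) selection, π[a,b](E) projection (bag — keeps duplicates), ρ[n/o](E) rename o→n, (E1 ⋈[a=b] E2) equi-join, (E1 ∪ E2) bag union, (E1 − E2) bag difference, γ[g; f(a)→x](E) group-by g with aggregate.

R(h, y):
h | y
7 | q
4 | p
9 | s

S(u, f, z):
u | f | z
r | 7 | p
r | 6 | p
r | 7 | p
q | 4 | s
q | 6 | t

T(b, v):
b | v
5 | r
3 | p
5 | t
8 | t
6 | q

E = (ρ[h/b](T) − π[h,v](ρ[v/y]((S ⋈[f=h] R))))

Subexpression sizes:
  T → 5
  ρ[h/b](T) → 5
  S → 5
  R → 3
  (S ⋈[f=h] R) → 3
  ρ[v/y]((S ⋈[f=h] R)) → 3
  π[h,v](ρ[v/y]((S ⋈[f=h] R))) → 3
  (ρ[h/b](T) − π[h,v](ρ[v/y]((S ⋈[f=h] R)))) → 5

|E| = 5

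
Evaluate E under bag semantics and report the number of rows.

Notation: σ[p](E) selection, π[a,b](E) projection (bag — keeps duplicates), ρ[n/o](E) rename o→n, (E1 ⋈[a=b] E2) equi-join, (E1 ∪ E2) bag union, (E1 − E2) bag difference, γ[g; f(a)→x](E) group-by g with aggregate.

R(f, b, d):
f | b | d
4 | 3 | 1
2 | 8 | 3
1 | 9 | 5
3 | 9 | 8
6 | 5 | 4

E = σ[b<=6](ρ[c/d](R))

Row counts bottom-up:
  R → 5
  ρ[c/d](R) → 5
  σ[b<=6](ρ[c/d](R)) → 2

|E| = 2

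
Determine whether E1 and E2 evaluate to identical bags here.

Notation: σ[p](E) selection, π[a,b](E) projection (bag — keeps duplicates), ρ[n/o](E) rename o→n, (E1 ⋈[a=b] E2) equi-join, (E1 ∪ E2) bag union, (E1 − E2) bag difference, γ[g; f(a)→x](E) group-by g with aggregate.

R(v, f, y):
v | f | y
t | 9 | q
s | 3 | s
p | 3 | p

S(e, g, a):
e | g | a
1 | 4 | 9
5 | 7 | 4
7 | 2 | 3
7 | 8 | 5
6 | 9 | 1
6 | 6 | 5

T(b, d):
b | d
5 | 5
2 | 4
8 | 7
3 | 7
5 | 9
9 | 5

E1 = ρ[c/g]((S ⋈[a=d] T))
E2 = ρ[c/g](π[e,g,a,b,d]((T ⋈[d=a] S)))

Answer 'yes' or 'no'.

E1 subexpression sizes:
  S → 6
  T → 6
  (S ⋈[a=d] T) → 6
  ρ[c/g]((S ⋈[a=d] T)) → 6
E2 subexpression sizes:
  T → 6
  S → 6
  (T ⋈[d=a] S) → 6
  π[e,g,a,b,d]((T ⋈[d=a] S)) → 6
  ρ[c/g](π[e,g,a,b,d]((T ⋈[d=a] S))) → 6

E1 and E2 produce the same multiset:
e | c | a | b | d
1 | 4 | 9 | 5 | 9
5 | 7 | 4 | 2 | 4
6 | 6 | 5 | 5 | 5
6 | 6 | 5 | 9 | 5
7 | 8 | 5 | 5 | 5
7 | 8 | 5 | 9 | 5

yes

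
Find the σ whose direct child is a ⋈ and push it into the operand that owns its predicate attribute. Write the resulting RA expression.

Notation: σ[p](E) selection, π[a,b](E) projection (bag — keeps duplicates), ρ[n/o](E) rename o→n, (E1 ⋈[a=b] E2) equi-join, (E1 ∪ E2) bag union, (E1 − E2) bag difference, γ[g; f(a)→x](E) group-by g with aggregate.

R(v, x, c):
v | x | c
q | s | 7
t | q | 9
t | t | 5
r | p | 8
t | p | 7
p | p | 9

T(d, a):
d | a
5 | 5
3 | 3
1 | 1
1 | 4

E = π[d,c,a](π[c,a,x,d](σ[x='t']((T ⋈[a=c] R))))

σ filters on x, owned by the right side.
E' = π[d,c,a](π[c,a,x,d]((T ⋈[a=c] σ[x='t'](R))))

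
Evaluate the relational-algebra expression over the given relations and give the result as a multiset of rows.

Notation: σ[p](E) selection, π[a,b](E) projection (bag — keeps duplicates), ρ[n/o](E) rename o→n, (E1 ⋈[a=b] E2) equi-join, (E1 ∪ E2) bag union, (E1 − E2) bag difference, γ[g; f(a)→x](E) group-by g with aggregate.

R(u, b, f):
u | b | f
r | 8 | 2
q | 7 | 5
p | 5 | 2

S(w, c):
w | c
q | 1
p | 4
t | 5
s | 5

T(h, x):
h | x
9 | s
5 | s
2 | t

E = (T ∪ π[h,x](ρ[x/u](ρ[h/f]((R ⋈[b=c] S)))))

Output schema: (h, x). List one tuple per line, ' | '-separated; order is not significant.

Per-node cardinality:
  T → 3
  R → 3
  S → 4
  (R ⋈[b=c] S) → 2
  ρ[h/f]((R ⋈[b=c] S)) → 2
  ρ[x/u](ρ[h/f]((R ⋈[b=c] S))) → 2
  π[h,x](ρ[x/u](ρ[h/f]((R ⋈[b=c] S)))) → 2
  (T ∪ π[h,x](ρ[x/u](ρ[h/f]((R ⋈[b=c] S))))) → 5

== RESULT ==
h | x
2 | p
2 | p
2 | t
5 | s
9 | s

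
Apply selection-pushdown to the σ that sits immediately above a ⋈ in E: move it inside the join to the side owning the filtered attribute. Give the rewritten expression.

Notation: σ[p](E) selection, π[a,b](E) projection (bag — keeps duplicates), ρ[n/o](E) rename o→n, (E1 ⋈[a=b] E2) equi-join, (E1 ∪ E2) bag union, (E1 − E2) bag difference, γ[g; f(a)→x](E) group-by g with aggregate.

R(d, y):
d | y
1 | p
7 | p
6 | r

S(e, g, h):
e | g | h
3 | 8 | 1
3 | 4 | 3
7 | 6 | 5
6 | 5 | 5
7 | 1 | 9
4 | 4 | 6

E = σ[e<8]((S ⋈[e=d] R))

σ filters on e, owned by the left side.
E' = (σ[e<8](S) ⋈[e=d] R)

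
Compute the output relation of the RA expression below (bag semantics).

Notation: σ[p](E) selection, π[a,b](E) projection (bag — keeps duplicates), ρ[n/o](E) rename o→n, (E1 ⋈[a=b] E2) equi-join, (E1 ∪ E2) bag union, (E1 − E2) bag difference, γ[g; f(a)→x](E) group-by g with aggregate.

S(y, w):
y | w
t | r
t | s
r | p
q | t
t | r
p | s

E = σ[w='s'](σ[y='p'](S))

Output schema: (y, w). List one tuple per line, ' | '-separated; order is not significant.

Subexpression sizes:
  S → 6
  σ[y='p'](S) → 1
  σ[w='s'](σ[y='p'](S)) → 1

== RESULT ==
y | w
p | s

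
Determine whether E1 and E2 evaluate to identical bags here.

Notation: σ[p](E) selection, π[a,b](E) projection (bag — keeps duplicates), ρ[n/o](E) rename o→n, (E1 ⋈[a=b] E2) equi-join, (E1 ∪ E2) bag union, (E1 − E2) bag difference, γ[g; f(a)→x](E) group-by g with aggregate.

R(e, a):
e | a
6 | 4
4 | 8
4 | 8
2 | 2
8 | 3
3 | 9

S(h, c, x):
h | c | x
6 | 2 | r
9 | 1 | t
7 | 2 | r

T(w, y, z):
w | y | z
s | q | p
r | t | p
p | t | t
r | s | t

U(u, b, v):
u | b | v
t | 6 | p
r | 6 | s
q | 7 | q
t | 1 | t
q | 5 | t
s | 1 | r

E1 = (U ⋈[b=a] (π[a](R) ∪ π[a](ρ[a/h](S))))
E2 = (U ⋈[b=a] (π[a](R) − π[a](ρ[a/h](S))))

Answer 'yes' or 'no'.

E1 row counts bottom-up:
  U → 6
  R → 6
  π[a](R) → 6
  S → 3
  ρ[a/h](S) → 3
  π[a](ρ[a/h](S)) → 3
  (π[a](R) ∪ π[a](ρ[a/h](S))) → 9
  (U ⋈[b=a] (π[a](R) ∪ π[a](ρ[a/h](S)))) → 3
E2 row counts bottom-up:
  U → 6
  R → 6
  π[a](R) → 6
  S → 3
  ρ[a/h](S) → 3
  π[a](ρ[a/h](S)) → 3
  (π[a](R) − π[a](ρ[a/h](S))) → 5
  (U ⋈[b=a] (π[a](R) − π[a](ρ[a/h](S)))) → 0

E1 result:
u | b | v | a
q | 7 | q | 7
r | 6 | s | 6
t | 6 | p | 6
E2 result:
u | b | v | a
(0 rows)
Witness: ('t', 6, 'p', 6) appears 1× in E1 but 0× in E2.

no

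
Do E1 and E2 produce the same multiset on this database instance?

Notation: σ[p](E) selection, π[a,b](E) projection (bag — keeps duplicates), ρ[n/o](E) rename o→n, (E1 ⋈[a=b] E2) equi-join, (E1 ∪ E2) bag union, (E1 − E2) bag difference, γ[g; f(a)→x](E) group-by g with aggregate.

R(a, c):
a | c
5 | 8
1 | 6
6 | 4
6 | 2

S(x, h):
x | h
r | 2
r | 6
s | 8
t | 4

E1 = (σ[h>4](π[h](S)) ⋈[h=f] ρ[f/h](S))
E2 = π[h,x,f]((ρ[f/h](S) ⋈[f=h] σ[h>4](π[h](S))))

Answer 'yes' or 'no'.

E1 subexpression sizes:
  S → 4
  π[h](S) → 4
  σ[h>4](π[h](S)) → 2
  S → 4
  ρ[f/h](S) → 4
  (σ[h>4](π[h](S)) ⋈[h=f] ρ[f/h](S)) → 2
E2 subexpression sizes:
  S → 4
  ρ[f/h](S) → 4
  S → 4
  π[h](S) → 4
  σ[h>4](π[h](S)) → 2
  (ρ[f/h](S) ⋈[f=h] σ[h>4](π[h](S))) → 2
  π[h,x,f]((ρ[f/h](S) ⋈[f=h] σ[h>4](π[h](S)))) → 2

E1 and E2 produce the same multiset:
h | x | f
6 | r | 6
8 | s | 8

yes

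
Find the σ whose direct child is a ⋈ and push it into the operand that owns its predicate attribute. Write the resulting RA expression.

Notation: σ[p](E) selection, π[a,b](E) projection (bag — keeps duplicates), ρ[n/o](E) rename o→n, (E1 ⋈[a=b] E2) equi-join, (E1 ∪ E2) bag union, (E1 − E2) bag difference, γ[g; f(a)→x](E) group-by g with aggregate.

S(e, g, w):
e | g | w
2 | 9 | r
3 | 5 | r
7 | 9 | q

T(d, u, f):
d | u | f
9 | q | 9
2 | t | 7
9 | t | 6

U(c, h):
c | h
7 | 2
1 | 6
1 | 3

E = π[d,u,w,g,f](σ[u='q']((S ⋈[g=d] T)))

σ filters on u, owned by the right side.
E' = π[d,u,w,g,f]((S ⋈[g=d] σ[u='q'](T)))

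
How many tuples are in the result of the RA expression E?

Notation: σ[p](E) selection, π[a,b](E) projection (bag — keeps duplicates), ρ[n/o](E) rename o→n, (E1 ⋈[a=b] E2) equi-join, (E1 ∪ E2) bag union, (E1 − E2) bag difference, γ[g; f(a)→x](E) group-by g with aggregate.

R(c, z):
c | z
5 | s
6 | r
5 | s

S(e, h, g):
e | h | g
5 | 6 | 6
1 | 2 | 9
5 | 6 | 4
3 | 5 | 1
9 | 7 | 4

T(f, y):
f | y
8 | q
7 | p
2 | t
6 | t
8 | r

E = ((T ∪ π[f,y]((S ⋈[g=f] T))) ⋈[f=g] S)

Per-node cardinality:
  T → 5
  S → 5
  T → 5
  (S ⋈[g=f] T) → 1
  π[f,y]((S ⋈[g=f] T)) → 1
  (T ∪ π[f,y]((S ⋈[g=f] T))) → 6
  S → 5
  ((T ∪ π[f,y]((S ⋈[g=f] T))) ⋈[f=g] S) → 2

|E| = 2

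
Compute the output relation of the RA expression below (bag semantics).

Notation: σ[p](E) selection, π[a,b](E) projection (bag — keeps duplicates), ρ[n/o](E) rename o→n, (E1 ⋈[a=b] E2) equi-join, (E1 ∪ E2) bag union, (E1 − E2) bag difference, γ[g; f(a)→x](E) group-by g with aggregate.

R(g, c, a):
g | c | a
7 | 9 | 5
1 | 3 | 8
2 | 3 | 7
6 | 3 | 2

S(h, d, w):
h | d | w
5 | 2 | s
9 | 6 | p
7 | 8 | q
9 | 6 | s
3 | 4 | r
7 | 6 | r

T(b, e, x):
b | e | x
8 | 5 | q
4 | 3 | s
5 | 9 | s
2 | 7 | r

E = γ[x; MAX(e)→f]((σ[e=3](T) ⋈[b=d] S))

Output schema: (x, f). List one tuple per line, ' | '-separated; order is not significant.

Subexpression sizes:
  T → 4
  σ[e=3](T) → 1
  S → 6
  (σ[e=3](T) ⋈[b=d] S) → 1
  γ[x; MAX(e)→f]((σ[e=3](T) ⋈[b=d] S)) → 1

== RESULT ==
x | f
s | 3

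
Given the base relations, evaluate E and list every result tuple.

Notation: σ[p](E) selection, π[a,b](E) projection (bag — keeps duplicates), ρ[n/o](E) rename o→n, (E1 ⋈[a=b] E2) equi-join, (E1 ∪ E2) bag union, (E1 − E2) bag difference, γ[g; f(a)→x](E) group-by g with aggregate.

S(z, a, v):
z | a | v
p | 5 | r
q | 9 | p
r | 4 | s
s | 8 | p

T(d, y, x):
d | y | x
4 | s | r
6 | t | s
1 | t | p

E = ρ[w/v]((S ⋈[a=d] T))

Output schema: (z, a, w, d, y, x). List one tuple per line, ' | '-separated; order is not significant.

Stepwise |·|:
  S → 4
  T → 3
  (S ⋈[a=d] T) → 1
  ρ[w/v]((S ⋈[a=d] T)) → 1

== RESULT ==
z | a | w | d | y | x
r | 4 | s | 4 | s | r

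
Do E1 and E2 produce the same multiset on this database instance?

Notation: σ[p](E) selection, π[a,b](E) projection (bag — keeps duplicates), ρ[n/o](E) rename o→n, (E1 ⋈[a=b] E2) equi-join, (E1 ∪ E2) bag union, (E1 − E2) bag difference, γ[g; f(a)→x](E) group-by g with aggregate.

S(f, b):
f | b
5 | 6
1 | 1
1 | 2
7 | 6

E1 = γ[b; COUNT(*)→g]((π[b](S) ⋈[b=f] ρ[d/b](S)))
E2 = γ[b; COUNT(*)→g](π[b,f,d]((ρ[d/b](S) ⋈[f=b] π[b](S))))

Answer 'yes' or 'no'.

E1 per-node cardinality:
  S → 4
  π[b](S) → 4
  S → 4
  ρ[d/b](S) → 4
  (π[b](S) ⋈[b=f] ρ[d/b](S)) → 2
  γ[b; COUNT(*)→g]((π[b](S) ⋈[b=f] ρ[d/b](S))) → 1
E2 per-node cardinality:
  S → 4
  ρ[d/b](S) → 4
  S → 4
  π[b](S) → 4
  (ρ[d/b](S) ⋈[f=b] π[b](S)) → 2
  π[b,f,d]((ρ[d/b](S) ⋈[f=b] π[b](S))) → 2
  γ[b; COUNT(*)→g](π[b,f,d]((ρ[d/b](S) ⋈[f=b] π[b](S)))) → 1

E1 and E2 produce the same multiset:
b | g
1 | 2

yes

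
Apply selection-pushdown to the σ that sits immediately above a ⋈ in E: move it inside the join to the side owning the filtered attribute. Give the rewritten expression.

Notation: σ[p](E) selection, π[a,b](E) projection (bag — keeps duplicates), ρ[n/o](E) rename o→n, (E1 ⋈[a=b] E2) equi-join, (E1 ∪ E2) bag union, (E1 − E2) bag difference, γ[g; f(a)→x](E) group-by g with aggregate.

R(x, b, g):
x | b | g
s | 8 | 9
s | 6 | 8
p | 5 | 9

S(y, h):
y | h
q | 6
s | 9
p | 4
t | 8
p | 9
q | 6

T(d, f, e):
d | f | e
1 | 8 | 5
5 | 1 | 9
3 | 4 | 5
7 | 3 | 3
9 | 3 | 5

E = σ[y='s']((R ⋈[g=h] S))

σ filters on y, owned by the right side.
E' = (R ⋈[g=h] σ[y='s'](S))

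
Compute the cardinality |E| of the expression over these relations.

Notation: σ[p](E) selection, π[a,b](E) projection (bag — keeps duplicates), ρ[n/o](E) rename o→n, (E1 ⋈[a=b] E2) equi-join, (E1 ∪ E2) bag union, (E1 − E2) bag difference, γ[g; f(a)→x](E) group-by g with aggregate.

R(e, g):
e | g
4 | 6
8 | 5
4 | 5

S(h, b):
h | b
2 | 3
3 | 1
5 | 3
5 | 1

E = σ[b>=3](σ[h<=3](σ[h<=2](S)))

Stepwise |·|:
  S → 4
  σ[h<=2](S) → 1
  σ[h<=3](σ[h<=2](S)) → 1
  σ[b>=3](σ[h<=3](σ[h<=2](S))) → 1

|E| = 1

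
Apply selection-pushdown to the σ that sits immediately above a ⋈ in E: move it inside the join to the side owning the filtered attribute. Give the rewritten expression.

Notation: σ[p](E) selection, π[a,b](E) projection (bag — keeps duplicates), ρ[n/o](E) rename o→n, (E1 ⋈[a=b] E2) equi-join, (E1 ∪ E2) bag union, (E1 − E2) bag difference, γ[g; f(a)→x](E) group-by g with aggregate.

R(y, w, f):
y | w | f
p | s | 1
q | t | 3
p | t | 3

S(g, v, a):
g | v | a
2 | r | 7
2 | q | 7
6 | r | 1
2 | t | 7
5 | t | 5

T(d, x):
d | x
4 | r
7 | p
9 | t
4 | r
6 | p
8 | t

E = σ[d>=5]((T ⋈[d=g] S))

σ filters on d, owned by the left side.
E' = (σ[d>=5](T) ⋈[d=g] S)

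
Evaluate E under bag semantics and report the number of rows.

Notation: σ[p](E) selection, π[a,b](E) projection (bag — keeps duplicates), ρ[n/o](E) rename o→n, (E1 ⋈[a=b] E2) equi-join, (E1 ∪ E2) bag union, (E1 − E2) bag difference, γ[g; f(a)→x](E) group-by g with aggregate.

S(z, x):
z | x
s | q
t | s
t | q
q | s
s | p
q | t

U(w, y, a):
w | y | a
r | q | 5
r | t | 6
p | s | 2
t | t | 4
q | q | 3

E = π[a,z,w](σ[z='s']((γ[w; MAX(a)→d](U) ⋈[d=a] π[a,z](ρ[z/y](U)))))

Stepwise |·|:
  U → 5
  γ[w; MAX(a)→d](U) → 4
  U → 5
  ρ[z/y](U) → 5
  π[a,z](ρ[z/y](U)) → 5
  (γ[w; MAX(a)→d](U) ⋈[d=a] π[a,z](ρ[z/y](U))) → 4
  σ[z='s']((γ[w; MAX(a)→d](U) ⋈[d=a] π[a,z](ρ[z/y](U)))) → 1
  π[a,z,w](σ[z='s']((γ[w; MAX(a)→d](U) ⋈[d=a] π[a,z](ρ[z/y](U))))) → 1

|E| = 1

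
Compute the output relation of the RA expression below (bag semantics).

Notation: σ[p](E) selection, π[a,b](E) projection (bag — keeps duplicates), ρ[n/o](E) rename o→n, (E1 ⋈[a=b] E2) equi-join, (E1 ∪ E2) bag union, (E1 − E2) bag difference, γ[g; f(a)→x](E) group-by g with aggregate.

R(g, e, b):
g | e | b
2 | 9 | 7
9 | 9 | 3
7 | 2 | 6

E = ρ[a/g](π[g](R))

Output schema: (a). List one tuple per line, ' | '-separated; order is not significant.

Subexpression sizes:
  R → 3
  π[g](R) → 3
  ρ[a/g](π[g](R)) → 3

== RESULT ==
a
2
7
9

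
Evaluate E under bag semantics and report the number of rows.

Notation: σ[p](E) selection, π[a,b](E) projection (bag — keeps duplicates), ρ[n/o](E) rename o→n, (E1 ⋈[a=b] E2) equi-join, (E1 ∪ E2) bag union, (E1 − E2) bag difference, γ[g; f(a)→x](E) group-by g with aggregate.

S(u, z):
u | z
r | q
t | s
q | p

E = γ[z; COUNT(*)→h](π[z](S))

Per-node cardinality:
  S → 3
  π[z](S) → 3
  γ[z; COUNT(*)→h](π[z](S)) → 3

|E| = 3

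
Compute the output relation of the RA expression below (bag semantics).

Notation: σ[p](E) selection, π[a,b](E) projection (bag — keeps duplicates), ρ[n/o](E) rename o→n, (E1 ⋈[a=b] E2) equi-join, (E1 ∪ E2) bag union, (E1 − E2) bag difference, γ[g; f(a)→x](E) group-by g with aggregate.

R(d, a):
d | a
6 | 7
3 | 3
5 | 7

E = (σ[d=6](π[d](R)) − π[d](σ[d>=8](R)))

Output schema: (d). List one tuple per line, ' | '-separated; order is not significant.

Stepwise |·|:
  R → 3
  π[d](R) → 3
  σ[d=6](π[d](R)) → 1
  R → 3
  σ[d>=8](R) → 0
  π[d](σ[d>=8](R)) → 0
  (σ[d=6](π[d](R)) − π[d](σ[d>=8](R))) → 1

== RESULT ==
d
6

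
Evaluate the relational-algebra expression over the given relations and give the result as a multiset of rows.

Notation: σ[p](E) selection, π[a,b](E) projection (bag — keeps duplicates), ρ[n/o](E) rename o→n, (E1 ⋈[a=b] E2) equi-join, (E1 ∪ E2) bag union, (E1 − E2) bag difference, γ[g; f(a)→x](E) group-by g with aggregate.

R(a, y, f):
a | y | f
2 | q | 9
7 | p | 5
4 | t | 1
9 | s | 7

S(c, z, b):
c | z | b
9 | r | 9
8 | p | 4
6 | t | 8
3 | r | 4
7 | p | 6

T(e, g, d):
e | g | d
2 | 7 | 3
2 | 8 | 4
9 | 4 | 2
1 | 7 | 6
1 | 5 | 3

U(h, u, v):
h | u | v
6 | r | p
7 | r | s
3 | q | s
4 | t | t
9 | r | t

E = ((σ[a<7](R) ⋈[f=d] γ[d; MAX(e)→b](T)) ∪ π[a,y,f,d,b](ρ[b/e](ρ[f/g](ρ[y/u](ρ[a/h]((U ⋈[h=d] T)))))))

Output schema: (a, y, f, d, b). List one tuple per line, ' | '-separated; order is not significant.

Stepwise |·|:
  R → 4
  σ[a<7](R) → 2
  T → 5
  γ[d; MAX(e)→b](T) → 4
  (σ[a<7](R) ⋈[f=d] γ[d; MAX(e)→b](T)) → 0
  U → 5
  T → 5
  (U ⋈[h=d] T) → 4
  ρ[a/h]((U ⋈[h=d] T)) → 4
  ρ[y/u](ρ[a/h]((U ⋈[h=d] T))) → 4
  ρ[f/g](ρ[y/u](ρ[a/h]((U ⋈[h=d] T)))) → 4
  ρ[b/e](ρ[f/g](ρ[y/u](ρ[a/h]((U ⋈[h=d] T))))) → 4
  π[a,y,f,d,b](ρ[b/e](ρ[f/g](ρ[y/u](ρ[a/h]((U ⋈[h=d] T)))))) → 4
  ((σ[a<7](R) ⋈[f=d] γ[d; MAX(e)→b](T)) ∪ π[a,y,f,d,b](ρ[b/e](ρ[f/g](ρ[y/u](ρ[a/h]((U ⋈[h=d] T))))))) → 4

== RESULT ==
a | y | f | d | b
3 | q | 5 | 3 | 1
3 | q | 7 | 3 | 2
4 | t | 8 | 4 | 2
6 | r | 7 | 6 | 1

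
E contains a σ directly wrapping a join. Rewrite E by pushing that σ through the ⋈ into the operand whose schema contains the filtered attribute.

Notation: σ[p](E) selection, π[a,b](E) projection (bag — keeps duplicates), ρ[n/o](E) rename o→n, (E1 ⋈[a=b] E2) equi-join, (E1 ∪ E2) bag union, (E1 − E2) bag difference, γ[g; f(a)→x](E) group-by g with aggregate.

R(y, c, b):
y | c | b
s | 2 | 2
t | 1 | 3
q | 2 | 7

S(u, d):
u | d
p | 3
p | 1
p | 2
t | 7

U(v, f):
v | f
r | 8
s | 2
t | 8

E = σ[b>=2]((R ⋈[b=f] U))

σ filters on b, owned by the left side.
E' = (σ[b>=2](R) ⋈[b=f] U)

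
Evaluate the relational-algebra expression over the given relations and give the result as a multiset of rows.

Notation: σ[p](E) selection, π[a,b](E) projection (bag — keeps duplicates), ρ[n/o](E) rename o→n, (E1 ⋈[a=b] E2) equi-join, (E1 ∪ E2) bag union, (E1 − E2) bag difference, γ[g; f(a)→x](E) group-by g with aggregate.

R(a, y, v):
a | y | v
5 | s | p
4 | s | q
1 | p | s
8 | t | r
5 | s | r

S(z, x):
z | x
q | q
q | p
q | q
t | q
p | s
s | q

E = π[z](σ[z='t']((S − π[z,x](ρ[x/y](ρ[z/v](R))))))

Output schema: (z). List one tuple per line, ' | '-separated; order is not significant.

Subexpression sizes:
  S → 6
  R → 5
  ρ[z/v](R) → 5
  ρ[x/y](ρ[z/v](R)) → 5
  π[z,x](ρ[x/y](ρ[z/v](R))) → 5
  (S − π[z,x](ρ[x/y](ρ[z/v](R)))) → 5
  σ[z='t']((S − π[z,x](ρ[x/y](ρ[z/v](R))))) → 1
  π[z](σ[z='t']((S − π[z,x](ρ[x/y](ρ[z/v](R)))))) → 1

== RESULT ==
z
t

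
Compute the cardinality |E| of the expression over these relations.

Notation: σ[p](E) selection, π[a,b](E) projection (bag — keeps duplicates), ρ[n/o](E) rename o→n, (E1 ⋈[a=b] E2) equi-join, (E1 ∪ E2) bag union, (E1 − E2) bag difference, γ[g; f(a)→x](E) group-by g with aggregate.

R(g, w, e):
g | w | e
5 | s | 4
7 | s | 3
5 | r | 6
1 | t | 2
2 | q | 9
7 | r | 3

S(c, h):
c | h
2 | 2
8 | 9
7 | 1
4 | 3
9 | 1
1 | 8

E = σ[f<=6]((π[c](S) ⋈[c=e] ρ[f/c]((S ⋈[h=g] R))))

Per-node cardinality:
  S → 6
  π[c](S) → 6
  S → 6
  R → 6
  (S ⋈[h=g] R) → 3
  ρ[f/c]((S ⋈[h=g] R)) → 3
  (π[c](S) ⋈[c=e] ρ[f/c]((S ⋈[h=g] R))) → 3
  σ[f<=6]((π[c](S) ⋈[c=e] ρ[f/c]((S ⋈[h=g] R)))) → 1

|E| = 1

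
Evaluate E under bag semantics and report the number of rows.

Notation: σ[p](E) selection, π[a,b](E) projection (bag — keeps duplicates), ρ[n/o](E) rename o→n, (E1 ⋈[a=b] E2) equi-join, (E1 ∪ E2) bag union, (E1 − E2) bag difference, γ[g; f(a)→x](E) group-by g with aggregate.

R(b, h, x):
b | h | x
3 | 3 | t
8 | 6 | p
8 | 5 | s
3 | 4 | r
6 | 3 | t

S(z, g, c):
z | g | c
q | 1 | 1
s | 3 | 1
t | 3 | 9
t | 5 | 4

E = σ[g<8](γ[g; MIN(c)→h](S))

Row counts bottom-up:
  S → 4
  γ[g; MIN(c)→h](S) → 3
  σ[g<8](γ[g; MIN(c)→h](S)) → 3

|E| = 3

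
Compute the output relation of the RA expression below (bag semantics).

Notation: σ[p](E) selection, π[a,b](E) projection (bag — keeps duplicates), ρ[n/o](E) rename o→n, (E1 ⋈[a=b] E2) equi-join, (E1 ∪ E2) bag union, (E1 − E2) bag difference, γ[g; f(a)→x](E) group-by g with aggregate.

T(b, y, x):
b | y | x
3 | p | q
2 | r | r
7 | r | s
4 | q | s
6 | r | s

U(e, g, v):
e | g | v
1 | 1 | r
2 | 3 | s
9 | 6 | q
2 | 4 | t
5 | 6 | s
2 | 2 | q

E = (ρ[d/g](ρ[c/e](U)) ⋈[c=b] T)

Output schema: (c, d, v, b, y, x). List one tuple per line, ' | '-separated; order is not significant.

Per-node cardinality:
  U → 6
  ρ[c/e](U) → 6
  ρ[d/g](ρ[c/e](U)) → 6
  T → 5
  (ρ[d/g](ρ[c/e](U)) ⋈[c=b] T) → 3

== RESULT ==
c | d | v | b | y | x
2 | 2 | q | 2 | r | r
2 | 3 | s | 2 | r | r
2 | 4 | t | 2 | r | r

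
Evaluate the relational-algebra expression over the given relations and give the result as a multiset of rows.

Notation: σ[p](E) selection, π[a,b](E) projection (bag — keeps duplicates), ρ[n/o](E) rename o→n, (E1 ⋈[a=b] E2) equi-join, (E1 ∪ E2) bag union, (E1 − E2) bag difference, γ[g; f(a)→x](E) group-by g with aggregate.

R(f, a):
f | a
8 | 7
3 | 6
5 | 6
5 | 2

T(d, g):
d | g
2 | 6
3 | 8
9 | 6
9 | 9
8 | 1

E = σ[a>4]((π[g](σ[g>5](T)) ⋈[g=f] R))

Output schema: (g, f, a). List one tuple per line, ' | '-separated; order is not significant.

Per-node cardinality:
  T → 5
  σ[g>5](T) → 4
  π[g](σ[g>5](T)) → 4
  R → 4
  (π[g](σ[g>5](T)) ⋈[g=f] R) → 1
  σ[a>4]((π[g](σ[g>5](T)) ⋈[g=f] R)) → 1

== RESULT ==
g | f | a
8 | 8 | 7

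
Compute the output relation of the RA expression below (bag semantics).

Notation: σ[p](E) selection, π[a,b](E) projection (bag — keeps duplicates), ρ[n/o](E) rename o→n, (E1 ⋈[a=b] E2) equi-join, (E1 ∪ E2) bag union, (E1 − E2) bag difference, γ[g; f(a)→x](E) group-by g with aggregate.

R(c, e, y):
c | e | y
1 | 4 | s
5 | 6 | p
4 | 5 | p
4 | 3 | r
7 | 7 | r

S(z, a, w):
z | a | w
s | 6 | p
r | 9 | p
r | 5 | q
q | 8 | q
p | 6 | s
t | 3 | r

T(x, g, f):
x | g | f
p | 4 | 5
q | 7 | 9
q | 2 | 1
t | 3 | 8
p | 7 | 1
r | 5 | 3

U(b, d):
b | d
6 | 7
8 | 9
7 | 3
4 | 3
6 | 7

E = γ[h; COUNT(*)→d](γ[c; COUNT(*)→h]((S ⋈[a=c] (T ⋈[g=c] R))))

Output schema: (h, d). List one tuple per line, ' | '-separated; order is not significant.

Subexpression sizes:
  S → 6
  T → 6
  R → 5
  (T ⋈[g=c] R) → 5
  (S ⋈[a=c] (T ⋈[g=c] R)) → 1
  γ[c; COUNT(*)→h]((S ⋈[a=c] (T ⋈[g=c] R))) → 1
  γ[h; COUNT(*)→d](γ[c; COUNT(*)→h]((S ⋈[a=c] (T ⋈[g=c] R)))) → 1

== RESULT ==
h | d
1 | 1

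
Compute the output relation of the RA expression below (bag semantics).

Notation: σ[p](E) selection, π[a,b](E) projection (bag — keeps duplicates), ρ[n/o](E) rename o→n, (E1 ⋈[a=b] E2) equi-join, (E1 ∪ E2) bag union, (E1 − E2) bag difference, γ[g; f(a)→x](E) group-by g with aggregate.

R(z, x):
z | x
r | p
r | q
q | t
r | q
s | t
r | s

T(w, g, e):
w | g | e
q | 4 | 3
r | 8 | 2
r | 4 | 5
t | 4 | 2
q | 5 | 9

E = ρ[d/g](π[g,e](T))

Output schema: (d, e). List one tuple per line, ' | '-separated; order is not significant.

Stepwise |·|:
  T → 5
  π[g,e](T) → 5
  ρ[d/g](π[g,e](T)) → 5

== RESULT ==
d | e
4 | 2
4 | 3
4 | 5
5 | 9
8 | 2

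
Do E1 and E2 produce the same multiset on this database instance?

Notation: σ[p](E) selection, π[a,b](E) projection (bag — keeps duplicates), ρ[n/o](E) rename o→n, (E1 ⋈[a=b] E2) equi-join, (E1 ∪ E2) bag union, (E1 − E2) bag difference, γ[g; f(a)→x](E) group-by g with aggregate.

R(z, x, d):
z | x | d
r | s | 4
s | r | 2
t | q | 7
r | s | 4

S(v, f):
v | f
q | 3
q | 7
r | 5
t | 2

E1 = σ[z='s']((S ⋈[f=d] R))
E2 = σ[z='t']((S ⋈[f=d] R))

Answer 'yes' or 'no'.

E1 subexpression sizes:
  S → 4
  R → 4
  (S ⋈[f=d] R) → 2
  σ[z='s']((S ⋈[f=d] R)) → 1
E2 subexpression sizes:
  S → 4
  R → 4
  (S ⋈[f=d] R) → 2
  σ[z='t']((S ⋈[f=d] R)) → 1

E1 result:
v | f | z | x | d
t | 2 | s | r | 2
E2 result:
v | f | z | x | d
q | 7 | t | q | 7
Witness: ('q', 7, 't', 'q', 7) appears 0× in E1 but 1× in E2.

no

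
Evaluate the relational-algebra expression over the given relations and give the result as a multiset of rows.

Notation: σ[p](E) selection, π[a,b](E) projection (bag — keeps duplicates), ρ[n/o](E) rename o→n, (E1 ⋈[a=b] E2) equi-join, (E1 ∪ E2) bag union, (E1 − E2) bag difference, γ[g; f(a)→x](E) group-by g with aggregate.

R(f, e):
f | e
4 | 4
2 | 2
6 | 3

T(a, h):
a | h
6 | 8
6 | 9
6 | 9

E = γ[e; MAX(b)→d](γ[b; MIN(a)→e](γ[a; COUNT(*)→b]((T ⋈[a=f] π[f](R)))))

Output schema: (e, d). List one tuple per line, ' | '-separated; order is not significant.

Stepwise |·|:
  T → 3
  R → 3
  π[f](R) → 3
  (T ⋈[a=f] π[f](R)) → 3
  γ[a; COUNT(*)→b]((T ⋈[a=f] π[f](R))) → 1
  γ[b; MIN(a)→e](γ[a; COUNT(*)→b]((T ⋈[a=f] π[f](R)))) → 1
  γ[e; MAX(b)→d](γ[b; MIN(a)→e](γ[a; COUNT(*)→b]((T ⋈[a=f] π[f](R))))) → 1

== RESULT ==
e | d
6 | 3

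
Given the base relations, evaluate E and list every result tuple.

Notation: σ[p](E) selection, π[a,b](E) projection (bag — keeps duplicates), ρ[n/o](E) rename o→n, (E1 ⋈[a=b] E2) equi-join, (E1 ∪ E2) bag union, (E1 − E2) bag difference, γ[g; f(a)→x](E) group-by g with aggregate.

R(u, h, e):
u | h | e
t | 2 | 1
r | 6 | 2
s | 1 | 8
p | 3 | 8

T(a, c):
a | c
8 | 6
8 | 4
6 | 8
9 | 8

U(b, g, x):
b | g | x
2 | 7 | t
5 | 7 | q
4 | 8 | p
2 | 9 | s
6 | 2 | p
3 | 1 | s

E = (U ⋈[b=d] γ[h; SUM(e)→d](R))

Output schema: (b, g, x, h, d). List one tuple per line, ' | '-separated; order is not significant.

Per-node cardinality:
  U → 6
  R → 4
  γ[h; SUM(e)→d](R) → 4
  (U ⋈[b=d] γ[h; SUM(e)→d](R)) → 2

== RESULT ==
b | g | x | h | d
2 | 7 | t | 6 | 2
2 | 9 | s | 6 | 2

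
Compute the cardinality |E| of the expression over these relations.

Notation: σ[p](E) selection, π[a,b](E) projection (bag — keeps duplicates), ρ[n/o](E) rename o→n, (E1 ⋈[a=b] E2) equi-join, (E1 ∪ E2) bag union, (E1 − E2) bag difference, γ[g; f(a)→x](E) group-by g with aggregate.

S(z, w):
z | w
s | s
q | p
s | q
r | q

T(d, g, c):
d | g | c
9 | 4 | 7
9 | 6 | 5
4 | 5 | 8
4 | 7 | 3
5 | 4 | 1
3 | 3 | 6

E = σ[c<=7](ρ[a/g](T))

Row counts bottom-up:
  T → 6
  ρ[a/g](T) → 6
  σ[c<=7](ρ[a/g](T)) → 5

|E| = 5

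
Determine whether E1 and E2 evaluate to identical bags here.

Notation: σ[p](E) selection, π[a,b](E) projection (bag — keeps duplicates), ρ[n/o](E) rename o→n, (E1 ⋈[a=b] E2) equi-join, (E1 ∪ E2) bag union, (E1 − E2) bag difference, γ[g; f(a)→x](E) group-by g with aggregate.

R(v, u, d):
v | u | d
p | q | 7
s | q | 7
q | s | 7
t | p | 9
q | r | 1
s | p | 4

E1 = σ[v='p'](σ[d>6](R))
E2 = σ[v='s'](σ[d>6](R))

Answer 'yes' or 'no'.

E1 stepwise |·|:
  R → 6
  σ[d>6](R) → 4
  σ[v='p'](σ[d>6](R)) → 1
E2 stepwise |·|:
  R → 6
  σ[d>6](R) → 4
  σ[v='s'](σ[d>6](R)) → 1

E1 result:
v | u | d
p | q | 7
E2 result:
v | u | d
s | q | 7
Witness: ('p', 'q', 7) appears 1× in E1 but 0× in E2.

no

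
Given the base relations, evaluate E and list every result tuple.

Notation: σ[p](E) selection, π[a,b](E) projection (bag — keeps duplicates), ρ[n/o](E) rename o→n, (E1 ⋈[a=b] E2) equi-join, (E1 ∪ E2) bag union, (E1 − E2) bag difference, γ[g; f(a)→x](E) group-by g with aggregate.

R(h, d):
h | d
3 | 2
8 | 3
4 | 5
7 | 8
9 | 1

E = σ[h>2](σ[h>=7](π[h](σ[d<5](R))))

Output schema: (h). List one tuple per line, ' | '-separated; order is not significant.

Subexpression sizes:
  R → 5
  σ[d<5](R) → 3
  π[h](σ[d<5](R)) → 3
  σ[h>=7](π[h](σ[d<5](R))) → 2
  σ[h>2](σ[h>=7](π[h](σ[d<5](R)))) → 2

== RESULT ==
h
8
9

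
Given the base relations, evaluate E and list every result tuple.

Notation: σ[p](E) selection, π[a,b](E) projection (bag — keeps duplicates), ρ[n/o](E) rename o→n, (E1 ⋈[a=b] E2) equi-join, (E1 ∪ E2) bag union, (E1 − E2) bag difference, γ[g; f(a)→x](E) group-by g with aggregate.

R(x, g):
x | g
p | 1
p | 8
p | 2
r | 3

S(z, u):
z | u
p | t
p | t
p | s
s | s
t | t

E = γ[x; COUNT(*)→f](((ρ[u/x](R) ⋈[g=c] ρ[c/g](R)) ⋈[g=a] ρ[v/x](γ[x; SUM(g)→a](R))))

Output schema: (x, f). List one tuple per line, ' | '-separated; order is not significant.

Per-node cardinality:
  R → 4
  ρ[u/x](R) → 4
  R → 4
  ρ[c/g](R) → 4
  (ρ[u/x](R) ⋈[g=c] ρ[c/g](R)) → 4
  R → 4
  γ[x; SUM(g)→a](R) → 2
  ρ[v/x](γ[x; SUM(g)→a](R)) → 2
  ((ρ[u/x](R) ⋈[g=c] ρ[c/g](R)) ⋈[g=a] ρ[v/x](γ[x; SUM(g)→a](R))) → 1
  γ[x; COUNT(*)→f](((ρ[u/x](R) ⋈[g=c] ρ[c/g](R)) ⋈[g=a] ρ[v/x](γ[x; SUM(g)→a](R)))) → 1

== RESULT ==
x | f
r | 1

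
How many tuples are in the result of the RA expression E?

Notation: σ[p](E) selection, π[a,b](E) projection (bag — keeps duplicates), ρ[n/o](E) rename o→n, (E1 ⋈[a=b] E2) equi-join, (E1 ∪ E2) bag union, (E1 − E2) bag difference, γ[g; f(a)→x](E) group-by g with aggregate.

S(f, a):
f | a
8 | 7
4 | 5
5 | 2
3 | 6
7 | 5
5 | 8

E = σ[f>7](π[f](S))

Row counts bottom-up:
  S → 6
  π[f](S) → 6
  σ[f>7](π[f](S)) → 1

|E| = 1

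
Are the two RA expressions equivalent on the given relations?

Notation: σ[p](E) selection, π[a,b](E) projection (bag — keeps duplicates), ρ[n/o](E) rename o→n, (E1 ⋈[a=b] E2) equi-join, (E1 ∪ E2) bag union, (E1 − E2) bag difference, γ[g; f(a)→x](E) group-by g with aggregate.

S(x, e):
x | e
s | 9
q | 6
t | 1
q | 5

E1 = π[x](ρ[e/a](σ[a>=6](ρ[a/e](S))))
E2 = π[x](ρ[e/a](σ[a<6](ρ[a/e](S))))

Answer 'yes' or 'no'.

E1 stepwise |·|:
  S → 4
  ρ[a/e](S) → 4
  σ[a>=6](ρ[a/e](S)) → 2
  ρ[e/a](σ[a>=6](ρ[a/e](S))) → 2
  π[x](ρ[e/a](σ[a>=6](ρ[a/e](S)))) → 2
E2 stepwise |·|:
  S → 4
  ρ[a/e](S) → 4
  σ[a<6](ρ[a/e](S)) → 2
  ρ[e/a](σ[a<6](ρ[a/e](S))) → 2
  π[x](ρ[e/a](σ[a<6](ρ[a/e](S)))) → 2

E1 result:
x
q
s
E2 result:
x
q
t
Witness: ('t',) appears 0× in E1 but 1× in E2.

no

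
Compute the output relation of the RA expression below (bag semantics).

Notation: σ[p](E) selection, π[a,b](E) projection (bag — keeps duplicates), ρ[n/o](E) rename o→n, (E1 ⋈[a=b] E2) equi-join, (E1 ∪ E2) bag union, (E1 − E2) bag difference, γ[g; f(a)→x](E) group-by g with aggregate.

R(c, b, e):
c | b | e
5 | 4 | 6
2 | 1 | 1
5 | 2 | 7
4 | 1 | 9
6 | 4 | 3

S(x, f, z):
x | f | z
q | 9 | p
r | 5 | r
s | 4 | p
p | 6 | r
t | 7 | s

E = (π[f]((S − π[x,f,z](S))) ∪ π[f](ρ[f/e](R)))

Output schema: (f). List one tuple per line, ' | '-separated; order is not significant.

Row counts bottom-up:
  S → 5
  S → 5
  π[x,f,z](S) → 5
  (S − π[x,f,z](S)) → 0
  π[f]((S − π[x,f,z](S))) → 0
  R → 5
  ρ[f/e](R) → 5
  π[f](ρ[f/e](R)) → 5
  (π[f]((S − π[x,f,z](S))) ∪ π[f](ρ[f/e](R))) → 5

== RESULT ==
f
1
3
6
7
9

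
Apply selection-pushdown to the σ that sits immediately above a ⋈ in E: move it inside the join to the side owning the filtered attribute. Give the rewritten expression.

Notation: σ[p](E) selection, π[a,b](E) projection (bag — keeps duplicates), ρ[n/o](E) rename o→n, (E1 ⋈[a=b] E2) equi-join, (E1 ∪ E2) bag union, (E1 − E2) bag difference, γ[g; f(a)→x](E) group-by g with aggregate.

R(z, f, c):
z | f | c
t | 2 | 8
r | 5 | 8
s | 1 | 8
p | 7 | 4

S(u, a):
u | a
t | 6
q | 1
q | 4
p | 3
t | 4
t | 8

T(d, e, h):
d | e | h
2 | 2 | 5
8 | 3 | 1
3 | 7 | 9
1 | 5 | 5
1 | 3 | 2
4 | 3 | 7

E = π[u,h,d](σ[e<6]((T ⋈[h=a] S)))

σ filters on e, owned by the left side.
E' = π[u,h,d]((σ[e<6](T) ⋈[h=a] S))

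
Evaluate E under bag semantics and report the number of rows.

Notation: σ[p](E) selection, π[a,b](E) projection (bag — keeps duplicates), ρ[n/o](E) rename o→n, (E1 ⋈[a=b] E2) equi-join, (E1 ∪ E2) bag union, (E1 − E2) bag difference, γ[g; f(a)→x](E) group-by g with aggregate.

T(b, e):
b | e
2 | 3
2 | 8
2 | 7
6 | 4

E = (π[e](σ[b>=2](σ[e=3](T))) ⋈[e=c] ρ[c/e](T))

Stepwise |·|:
  T → 4
  σ[e=3](T) → 1
  σ[b>=2](σ[e=3](T)) → 1
  π[e](σ[b>=2](σ[e=3](T))) → 1
  T → 4
  ρ[c/e](T) → 4
  (π[e](σ[b>=2](σ[e=3](T))) ⋈[e=c] ρ[c/e](T)) → 1

|E| = 1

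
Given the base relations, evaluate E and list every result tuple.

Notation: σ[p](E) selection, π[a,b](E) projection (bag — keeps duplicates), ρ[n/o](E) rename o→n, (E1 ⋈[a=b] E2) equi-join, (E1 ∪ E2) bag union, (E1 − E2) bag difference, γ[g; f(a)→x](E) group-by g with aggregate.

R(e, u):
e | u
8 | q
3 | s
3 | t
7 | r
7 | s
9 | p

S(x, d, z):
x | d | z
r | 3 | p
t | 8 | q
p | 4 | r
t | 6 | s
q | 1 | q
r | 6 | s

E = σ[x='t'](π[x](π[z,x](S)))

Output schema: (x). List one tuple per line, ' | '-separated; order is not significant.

Per-node cardinality:
  S → 6
  π[z,x](S) → 6
  π[x](π[z,x](S)) → 6
  σ[x='t'](π[x](π[z,x](S))) → 2

== RESULT ==
x
t
t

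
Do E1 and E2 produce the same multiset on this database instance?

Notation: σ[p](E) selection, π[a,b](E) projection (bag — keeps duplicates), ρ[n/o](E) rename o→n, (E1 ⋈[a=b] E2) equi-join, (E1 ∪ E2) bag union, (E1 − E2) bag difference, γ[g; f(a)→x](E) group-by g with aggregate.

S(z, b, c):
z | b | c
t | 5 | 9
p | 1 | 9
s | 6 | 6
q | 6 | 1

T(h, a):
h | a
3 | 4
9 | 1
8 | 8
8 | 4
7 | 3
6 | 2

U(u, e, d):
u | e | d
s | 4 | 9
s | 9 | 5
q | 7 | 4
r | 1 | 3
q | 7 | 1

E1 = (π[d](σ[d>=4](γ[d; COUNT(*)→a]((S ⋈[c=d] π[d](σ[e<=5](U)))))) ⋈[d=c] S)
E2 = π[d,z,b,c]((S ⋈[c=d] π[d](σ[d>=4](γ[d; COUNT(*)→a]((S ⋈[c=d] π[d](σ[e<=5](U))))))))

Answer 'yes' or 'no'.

E1 subexpression sizes:
  S → 4
  U → 5
  σ[e<=5](U) → 2
  π[d](σ[e<=5](U)) → 2
  (S ⋈[c=d] π[d](σ[e<=5](U))) → 2
  γ[d; COUNT(*)→a]((S ⋈[c=d] π[d](σ[e<=5](U)))) → 1
  σ[d>=4](γ[d; COUNT(*)→a]((S ⋈[c=d] π[d](σ[e<=5](U))))) → 1
  π[d](σ[d>=4](γ[d; COUNT(*)→a]((S ⋈[c=d] π[d](σ[e<=5](U)))))) → 1
  S → 4
  (π[d](σ[d>=4](γ[d; COUNT(*)→a]((S ⋈[c=d] π[d](σ[e<=5](U)))))) ⋈[d=c] S) → 2
E2 subexpression sizes:
  S → 4
  S → 4
  U → 5
  σ[e<=5](U) → 2
  π[d](σ[e<=5](U)) → 2
  (S ⋈[c=d] π[d](σ[e<=5](U))) → 2
  γ[d; COUNT(*)→a]((S ⋈[c=d] π[d](σ[e<=5](U)))) → 1
  σ[d>=4](γ[d; COUNT(*)→a]((S ⋈[c=d] π[d](σ[e<=5](U))))) → 1
  π[d](σ[d>=4](γ[d; COUNT(*)→a]((S ⋈[c=d] π[d](σ[e<=5](U)))))) → 1
  (S ⋈[c=d] π[d](σ[d>=4](γ[d; COUNT(*)→a]((S ⋈[c=d] π[d](σ[e<=5](U))))))) → 2
  π[d,z,b,c]((S ⋈[c=d] π[d](σ[d>=4](γ[d; COUNT(*)→a]((S ⋈[c=d] π[d](σ[e<=5](U)))))))) → 2

E1 and E2 produce the same multiset:
d | z | b | c
9 | p | 1 | 9
9 | t | 5 | 9

yes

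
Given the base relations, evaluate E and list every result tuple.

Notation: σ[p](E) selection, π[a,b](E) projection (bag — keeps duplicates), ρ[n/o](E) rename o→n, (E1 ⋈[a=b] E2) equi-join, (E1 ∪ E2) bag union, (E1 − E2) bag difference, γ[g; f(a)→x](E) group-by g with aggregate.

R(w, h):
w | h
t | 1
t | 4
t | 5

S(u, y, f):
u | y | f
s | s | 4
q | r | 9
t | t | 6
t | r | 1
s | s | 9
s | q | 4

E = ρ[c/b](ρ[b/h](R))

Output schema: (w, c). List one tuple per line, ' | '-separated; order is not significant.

Stepwise |·|:
  R → 3
  ρ[b/h](R) → 3
  ρ[c/b](ρ[b/h](R)) → 3

== RESULT ==
w | c
t | 1
t | 4
t | 5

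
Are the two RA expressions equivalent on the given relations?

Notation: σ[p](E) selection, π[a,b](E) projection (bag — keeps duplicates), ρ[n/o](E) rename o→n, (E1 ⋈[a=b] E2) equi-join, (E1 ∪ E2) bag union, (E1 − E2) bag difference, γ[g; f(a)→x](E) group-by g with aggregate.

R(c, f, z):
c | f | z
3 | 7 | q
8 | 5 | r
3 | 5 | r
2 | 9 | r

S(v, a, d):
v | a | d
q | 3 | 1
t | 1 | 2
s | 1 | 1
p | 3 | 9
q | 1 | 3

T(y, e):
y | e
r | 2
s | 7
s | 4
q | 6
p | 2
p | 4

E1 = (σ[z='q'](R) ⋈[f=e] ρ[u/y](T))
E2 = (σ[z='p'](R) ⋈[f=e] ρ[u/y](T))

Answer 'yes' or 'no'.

E1 subexpression sizes:
  R → 4
  σ[z='q'](R) → 1
  T → 6
  ρ[u/y](T) → 6
  (σ[z='q'](R) ⋈[f=e] ρ[u/y](T)) → 1
E2 subexpression sizes:
  R → 4
  σ[z='p'](R) → 0
  T → 6
  ρ[u/y](T) → 6
  (σ[z='p'](R) ⋈[f=e] ρ[u/y](T)) → 0

E1 result:
c | f | z | u | e
3 | 7 | q | s | 7
E2 result:
c | f | z | u | e
(0 rows)
Witness: (3, 7, 'q', 's', 7) appears 1× in E1 but 0× in E2.

no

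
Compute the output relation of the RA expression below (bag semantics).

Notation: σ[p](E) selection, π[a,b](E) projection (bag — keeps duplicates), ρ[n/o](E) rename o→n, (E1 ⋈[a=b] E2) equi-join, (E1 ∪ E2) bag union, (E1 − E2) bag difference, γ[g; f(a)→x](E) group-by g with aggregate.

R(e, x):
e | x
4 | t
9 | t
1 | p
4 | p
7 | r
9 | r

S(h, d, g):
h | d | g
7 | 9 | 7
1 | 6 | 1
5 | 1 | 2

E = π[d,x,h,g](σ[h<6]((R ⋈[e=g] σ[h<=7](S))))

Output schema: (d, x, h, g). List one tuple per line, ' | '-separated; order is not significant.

Stepwise |·|:
  R → 6
  S → 3
  σ[h<=7](S) → 3
  (R ⋈[e=g] σ[h<=7](S)) → 2
  σ[h<6]((R ⋈[e=g] σ[h<=7](S))) → 1
  π[d,x,h,g](σ[h<6]((R ⋈[e=g] σ[h<=7](S)))) → 1

== RESULT ==
d | x | h | g
6 | p | 1 | 1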